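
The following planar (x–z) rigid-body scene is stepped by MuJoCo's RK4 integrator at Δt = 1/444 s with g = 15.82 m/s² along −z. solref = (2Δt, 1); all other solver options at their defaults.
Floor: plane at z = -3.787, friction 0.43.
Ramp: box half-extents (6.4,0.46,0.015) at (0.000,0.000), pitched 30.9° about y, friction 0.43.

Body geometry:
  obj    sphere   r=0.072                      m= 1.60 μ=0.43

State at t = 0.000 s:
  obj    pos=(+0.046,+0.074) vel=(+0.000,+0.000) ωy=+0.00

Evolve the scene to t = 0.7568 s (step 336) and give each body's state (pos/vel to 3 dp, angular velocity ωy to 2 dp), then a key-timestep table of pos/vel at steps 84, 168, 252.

State at t = 0.7568 s:
  obj    pos=(+1.472,-0.780) vel=(+3.768,-2.255) ωy=+60.99

Key-timestep trajectory:
   step    t(s)  obj.x    obj.z    obj.vx   obj.vz 
     84  0.1892   +0.135  +0.021  +0.942  -0.564
    168  0.3784   +0.402  -0.139  +1.884  -1.128
    252  0.5676   +0.848  -0.406  +2.826  -1.691


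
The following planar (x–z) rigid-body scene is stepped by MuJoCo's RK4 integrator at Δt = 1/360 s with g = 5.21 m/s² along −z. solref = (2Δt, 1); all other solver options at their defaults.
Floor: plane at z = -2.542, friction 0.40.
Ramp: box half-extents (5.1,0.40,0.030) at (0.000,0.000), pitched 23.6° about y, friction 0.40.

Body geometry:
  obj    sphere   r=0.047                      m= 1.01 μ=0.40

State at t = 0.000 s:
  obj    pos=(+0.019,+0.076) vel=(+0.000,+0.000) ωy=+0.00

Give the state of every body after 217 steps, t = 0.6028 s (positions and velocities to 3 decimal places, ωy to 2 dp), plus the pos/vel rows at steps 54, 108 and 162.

State at t = 0.6028 s:
  obj    pos=(+0.267,-0.033) vel=(+0.823,-0.360) ωy=+19.10

Key-timestep trajectory:
   step    t(s)  obj.x    obj.z    obj.vx   obj.vz 
     54  0.1500   +0.034  +0.069  +0.205  -0.089
    108  0.3000   +0.080  +0.049  +0.410  -0.179
    162  0.4500   +0.157  +0.015  +0.614  -0.268


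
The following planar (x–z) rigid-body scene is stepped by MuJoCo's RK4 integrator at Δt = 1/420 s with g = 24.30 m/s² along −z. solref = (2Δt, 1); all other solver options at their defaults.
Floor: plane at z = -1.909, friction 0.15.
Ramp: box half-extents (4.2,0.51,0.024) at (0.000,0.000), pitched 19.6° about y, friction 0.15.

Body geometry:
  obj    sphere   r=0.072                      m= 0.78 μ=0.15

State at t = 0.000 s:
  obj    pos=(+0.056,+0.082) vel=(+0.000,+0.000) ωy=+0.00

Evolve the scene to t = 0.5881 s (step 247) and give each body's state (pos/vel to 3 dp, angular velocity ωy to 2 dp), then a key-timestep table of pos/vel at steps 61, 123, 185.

State at t = 0.5881 s:
  obj    pos=(+1.005,-0.256) vel=(+3.226,-1.149) ωy=+47.55

Key-timestep trajectory:
   step    t(s)  obj.x    obj.z    obj.vx   obj.vz 
     61  0.1452   +0.114  +0.061  +0.797  -0.284
    123  0.2929   +0.291  -0.002  +1.607  -0.572
    185  0.4405   +0.588  -0.108  +2.416  -0.860


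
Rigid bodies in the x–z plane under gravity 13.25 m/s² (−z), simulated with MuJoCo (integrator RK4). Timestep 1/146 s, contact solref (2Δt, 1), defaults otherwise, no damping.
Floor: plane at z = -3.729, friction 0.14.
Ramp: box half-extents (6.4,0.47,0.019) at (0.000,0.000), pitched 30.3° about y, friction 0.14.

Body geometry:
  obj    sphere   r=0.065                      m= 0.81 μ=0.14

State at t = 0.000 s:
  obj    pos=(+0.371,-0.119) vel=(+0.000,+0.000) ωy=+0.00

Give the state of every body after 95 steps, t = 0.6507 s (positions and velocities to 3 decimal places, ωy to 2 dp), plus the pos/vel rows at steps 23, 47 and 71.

State at t = 0.6507 s:
  obj    pos=(+1.300,-0.662) vel=(+2.857,-1.667) ωy=+40.06

Key-timestep trajectory:
   step    t(s)  obj.x    obj.z    obj.vx   obj.vz 
     23  0.1575   +0.425  -0.151  +0.699  -0.386
     47  0.3219   +0.598  -0.252  +1.410  -0.832
     71  0.4863   +0.890  -0.423  +2.131  -1.256


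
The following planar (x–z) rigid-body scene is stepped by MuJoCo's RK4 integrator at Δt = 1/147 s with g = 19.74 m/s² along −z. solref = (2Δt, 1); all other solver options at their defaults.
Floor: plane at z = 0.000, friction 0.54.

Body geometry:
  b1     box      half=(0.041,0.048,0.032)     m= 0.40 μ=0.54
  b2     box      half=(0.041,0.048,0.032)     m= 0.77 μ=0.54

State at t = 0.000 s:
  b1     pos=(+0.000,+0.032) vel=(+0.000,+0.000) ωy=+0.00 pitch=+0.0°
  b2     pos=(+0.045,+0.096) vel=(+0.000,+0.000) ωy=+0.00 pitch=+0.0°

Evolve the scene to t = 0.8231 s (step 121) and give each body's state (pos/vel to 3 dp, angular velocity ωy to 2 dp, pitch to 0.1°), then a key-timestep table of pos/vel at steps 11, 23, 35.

State at t = 0.8231 s:
  b1     pos=(+0.000,+0.032) vel=(+0.000,+0.000) ωy=+0.00 pitch=+0.0°
  b2     pos=(+0.086,+0.041) vel=(+0.000,+0.000) ωy=+0.00 pitch=+90.0°

Key-timestep trajectory:
   step    t(s)  b1.x    b1.z    b1.vx   b1.vz   b2.x    b2.z    b2.vx   b2.vz 
     11  0.0748   +0.000  +0.032  -0.001  +0.002   +0.049  +0.095  +0.125  -0.027
     23  0.1565   +0.000  +0.032  -0.001  +0.000   +0.069  +0.080  +0.354  -0.526
     35  0.2381   +0.000  +0.032  +0.000  +0.000   +0.086  +0.039  -0.042  +0.103


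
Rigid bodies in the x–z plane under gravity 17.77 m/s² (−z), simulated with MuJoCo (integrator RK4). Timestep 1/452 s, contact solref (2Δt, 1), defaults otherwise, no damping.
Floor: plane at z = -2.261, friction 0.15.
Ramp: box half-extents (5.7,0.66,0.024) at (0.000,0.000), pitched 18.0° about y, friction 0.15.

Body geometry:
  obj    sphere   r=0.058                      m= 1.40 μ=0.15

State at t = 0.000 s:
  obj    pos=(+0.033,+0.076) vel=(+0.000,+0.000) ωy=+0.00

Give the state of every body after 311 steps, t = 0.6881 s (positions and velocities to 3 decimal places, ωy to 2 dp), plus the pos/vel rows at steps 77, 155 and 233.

State at t = 0.6881 s:
  obj    pos=(+0.916,-0.211) vel=(+2.567,-0.834) ωy=+46.52

Key-timestep trajectory:
   step    t(s)  obj.x    obj.z    obj.vx   obj.vz 
     77  0.1704   +0.087  +0.058  +0.636  -0.207
    155  0.3429   +0.252  +0.004  +1.279  -0.416
    233  0.5155   +0.529  -0.086  +1.923  -0.625


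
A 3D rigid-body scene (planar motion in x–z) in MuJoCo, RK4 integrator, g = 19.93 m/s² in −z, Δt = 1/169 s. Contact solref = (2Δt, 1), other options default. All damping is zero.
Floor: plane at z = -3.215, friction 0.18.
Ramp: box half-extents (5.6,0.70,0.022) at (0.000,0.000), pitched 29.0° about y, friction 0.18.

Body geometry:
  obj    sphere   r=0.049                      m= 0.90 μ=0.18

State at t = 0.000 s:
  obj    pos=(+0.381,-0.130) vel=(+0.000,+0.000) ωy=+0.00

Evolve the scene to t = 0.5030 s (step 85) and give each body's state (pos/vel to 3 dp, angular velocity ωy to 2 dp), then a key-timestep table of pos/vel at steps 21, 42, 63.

State at t = 0.5030 s:
  obj    pos=(+1.145,-0.553) vel=(+3.037,-1.683) ωy=+70.79

Key-timestep trajectory:
   step    t(s)  obj.x    obj.z    obj.vx   obj.vz 
     21  0.1243   +0.428  -0.156  +0.751  -0.416
     42  0.2485   +0.568  -0.233  +1.501  -0.832
     63  0.3728   +0.801  -0.363  +2.251  -1.248


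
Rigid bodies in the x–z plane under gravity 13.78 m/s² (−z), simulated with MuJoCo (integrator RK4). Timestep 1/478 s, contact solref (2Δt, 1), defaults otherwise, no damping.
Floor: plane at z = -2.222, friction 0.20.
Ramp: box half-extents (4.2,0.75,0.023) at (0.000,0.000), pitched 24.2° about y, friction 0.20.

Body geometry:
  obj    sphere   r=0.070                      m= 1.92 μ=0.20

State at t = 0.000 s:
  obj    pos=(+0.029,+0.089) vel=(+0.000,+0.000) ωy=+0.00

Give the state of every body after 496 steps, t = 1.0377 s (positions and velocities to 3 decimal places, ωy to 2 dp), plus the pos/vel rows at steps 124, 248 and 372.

State at t = 1.0377 s:
  obj    pos=(+2.010,-0.802) vel=(+3.819,-1.716) ωy=+59.81

Key-timestep trajectory:
   step    t(s)  obj.x    obj.z    obj.vx   obj.vz 
    124  0.2594   +0.153  +0.033  +0.955  -0.429
    248  0.5188   +0.524  -0.134  +1.910  -0.858
    372  0.7782   +1.144  -0.412  +2.864  -1.287


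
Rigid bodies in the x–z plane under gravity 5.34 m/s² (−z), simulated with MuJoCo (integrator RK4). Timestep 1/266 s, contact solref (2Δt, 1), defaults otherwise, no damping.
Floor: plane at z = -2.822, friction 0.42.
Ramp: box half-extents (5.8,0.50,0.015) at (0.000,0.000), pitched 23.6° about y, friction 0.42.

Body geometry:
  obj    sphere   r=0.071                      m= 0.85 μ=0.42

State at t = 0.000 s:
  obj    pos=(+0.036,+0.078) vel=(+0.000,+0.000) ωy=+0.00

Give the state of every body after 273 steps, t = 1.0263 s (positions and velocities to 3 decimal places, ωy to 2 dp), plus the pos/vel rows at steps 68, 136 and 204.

State at t = 1.0263 s:
  obj    pos=(+0.773,-0.244) vel=(+1.436,-0.627) ωy=+22.07

Key-timestep trajectory:
   step    t(s)  obj.x    obj.z    obj.vx   obj.vz 
     68  0.2556   +0.082  +0.058  +0.358  -0.156
    136  0.5113   +0.219  -0.002  +0.716  -0.313
    204  0.7669   +0.448  -0.102  +1.073  -0.469


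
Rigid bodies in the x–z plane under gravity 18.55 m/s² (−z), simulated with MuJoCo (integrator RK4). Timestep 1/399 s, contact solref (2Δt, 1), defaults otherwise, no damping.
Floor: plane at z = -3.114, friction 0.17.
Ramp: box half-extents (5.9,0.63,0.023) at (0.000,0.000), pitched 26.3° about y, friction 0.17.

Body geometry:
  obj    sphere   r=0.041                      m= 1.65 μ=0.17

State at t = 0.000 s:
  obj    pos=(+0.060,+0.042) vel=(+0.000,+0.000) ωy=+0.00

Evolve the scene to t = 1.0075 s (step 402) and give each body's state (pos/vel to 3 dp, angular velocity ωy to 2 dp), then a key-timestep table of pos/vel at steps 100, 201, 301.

State at t = 1.0075 s:
  obj    pos=(+2.731,-1.279) vel=(+5.303,-2.621) ωy=+144.24

Key-timestep trajectory:
   step    t(s)  obj.x    obj.z    obj.vx   obj.vz 
    100  0.2506   +0.225  -0.040  +1.319  -0.652
    201  0.5038   +0.728  -0.288  +2.652  -1.310
    301  0.7544   +1.558  -0.698  +3.971  -1.962


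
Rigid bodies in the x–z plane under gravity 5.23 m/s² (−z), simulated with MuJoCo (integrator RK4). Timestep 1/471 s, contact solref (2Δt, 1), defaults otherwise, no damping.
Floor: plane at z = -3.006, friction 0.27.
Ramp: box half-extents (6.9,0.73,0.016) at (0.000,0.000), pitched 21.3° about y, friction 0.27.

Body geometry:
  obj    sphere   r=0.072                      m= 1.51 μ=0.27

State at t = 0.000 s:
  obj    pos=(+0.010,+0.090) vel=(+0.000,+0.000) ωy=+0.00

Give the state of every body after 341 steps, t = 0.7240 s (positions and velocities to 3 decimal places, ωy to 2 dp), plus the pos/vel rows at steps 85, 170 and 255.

State at t = 0.7240 s:
  obj    pos=(+0.342,-0.039) vel=(+0.915,-0.357) ωy=+13.64

Key-timestep trajectory:
   step    t(s)  obj.x    obj.z    obj.vx   obj.vz 
     85  0.1805   +0.031  +0.082  +0.228  -0.089
    170  0.3609   +0.093  +0.058  +0.456  -0.178
    255  0.5414   +0.195  +0.018  +0.685  -0.267


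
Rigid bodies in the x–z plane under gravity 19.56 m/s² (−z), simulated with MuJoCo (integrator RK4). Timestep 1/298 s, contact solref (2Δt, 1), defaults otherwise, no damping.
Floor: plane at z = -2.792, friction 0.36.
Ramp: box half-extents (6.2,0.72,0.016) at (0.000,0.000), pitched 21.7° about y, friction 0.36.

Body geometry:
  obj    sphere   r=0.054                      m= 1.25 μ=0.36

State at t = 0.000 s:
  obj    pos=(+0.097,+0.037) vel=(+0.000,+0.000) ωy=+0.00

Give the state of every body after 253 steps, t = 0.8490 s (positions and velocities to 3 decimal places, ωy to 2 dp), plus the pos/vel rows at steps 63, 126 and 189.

State at t = 0.8490 s:
  obj    pos=(+1.827,-0.652) vel=(+4.075,-1.622) ωy=+81.21

Key-timestep trajectory:
   step    t(s)  obj.x    obj.z    obj.vx   obj.vz 
     63  0.2114   +0.204  -0.006  +1.015  -0.404
    126  0.4228   +0.526  -0.134  +2.030  -0.808
    189  0.6342   +1.062  -0.347  +3.044  -1.211


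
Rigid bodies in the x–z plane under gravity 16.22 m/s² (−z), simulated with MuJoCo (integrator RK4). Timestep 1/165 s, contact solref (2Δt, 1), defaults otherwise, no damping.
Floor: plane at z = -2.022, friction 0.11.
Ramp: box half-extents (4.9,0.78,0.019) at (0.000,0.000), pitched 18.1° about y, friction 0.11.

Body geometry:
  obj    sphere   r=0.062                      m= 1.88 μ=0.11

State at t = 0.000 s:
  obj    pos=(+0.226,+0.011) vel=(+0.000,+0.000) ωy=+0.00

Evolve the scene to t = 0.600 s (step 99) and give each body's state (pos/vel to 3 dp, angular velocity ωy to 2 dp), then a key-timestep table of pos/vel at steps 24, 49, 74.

State at t = 0.600 s:
  obj    pos=(+0.842,-0.190) vel=(+2.053,-0.671) ωy=+34.81

Key-timestep trajectory:
   step    t(s)  obj.x    obj.z    obj.vx   obj.vz 
     24  0.1455   +0.262  -0.001  +0.498  -0.163
     49  0.2970   +0.377  -0.038  +1.016  -0.332
     74  0.4485   +0.570  -0.101  +1.535  -0.502


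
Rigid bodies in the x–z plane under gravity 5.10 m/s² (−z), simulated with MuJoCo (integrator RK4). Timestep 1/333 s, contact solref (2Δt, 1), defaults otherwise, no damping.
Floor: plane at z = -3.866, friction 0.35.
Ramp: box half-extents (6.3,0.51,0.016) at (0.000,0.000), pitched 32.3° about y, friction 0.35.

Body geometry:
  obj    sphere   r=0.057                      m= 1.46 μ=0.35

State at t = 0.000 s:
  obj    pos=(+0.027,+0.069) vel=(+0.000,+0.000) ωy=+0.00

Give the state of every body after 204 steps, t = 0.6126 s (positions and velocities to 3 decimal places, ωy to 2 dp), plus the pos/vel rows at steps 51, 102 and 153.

State at t = 0.6126 s:
  obj    pos=(+0.336,-0.126) vel=(+1.008,-0.637) ωy=+20.92

Key-timestep trajectory:
   step    t(s)  obj.x    obj.z    obj.vx   obj.vz 
     51  0.1532   +0.046  +0.057  +0.252  -0.159
    102  0.3063   +0.104  +0.020  +0.504  -0.319
    153  0.4595   +0.201  -0.041  +0.756  -0.478


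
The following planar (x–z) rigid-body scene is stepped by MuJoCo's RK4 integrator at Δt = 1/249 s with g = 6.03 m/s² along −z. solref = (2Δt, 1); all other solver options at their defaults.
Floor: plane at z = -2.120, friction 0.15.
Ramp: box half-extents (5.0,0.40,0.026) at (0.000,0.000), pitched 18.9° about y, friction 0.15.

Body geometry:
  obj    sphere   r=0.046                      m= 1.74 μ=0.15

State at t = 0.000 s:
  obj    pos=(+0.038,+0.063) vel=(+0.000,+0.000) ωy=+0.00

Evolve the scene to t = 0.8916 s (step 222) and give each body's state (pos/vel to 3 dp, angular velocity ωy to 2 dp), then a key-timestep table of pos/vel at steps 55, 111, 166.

State at t = 0.8916 s:
  obj    pos=(+0.563,-0.117) vel=(+1.177,-0.403) ωy=+27.04

Key-timestep trajectory:
   step    t(s)  obj.x    obj.z    obj.vx   obj.vz 
     55  0.2209   +0.070  +0.052  +0.292  -0.100
    111  0.4458   +0.169  +0.018  +0.588  -0.201
    166  0.6667   +0.331  -0.037  +0.880  -0.301


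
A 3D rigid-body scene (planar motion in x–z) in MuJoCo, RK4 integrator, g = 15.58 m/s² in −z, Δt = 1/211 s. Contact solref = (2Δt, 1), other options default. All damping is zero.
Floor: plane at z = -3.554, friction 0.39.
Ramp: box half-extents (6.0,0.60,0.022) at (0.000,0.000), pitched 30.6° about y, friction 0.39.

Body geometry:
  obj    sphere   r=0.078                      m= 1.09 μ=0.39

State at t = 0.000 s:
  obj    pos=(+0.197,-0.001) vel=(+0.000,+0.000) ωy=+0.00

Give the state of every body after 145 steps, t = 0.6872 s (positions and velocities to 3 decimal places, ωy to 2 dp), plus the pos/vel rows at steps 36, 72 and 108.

State at t = 0.6872 s:
  obj    pos=(+1.349,-0.681) vel=(+3.351,-1.982) ωy=+49.90

Key-timestep trajectory:
   step    t(s)  obj.x    obj.z    obj.vx   obj.vz 
     36  0.1706   +0.268  -0.043  +0.832  -0.492
     72  0.3412   +0.481  -0.168  +1.664  -0.984
    108  0.5118   +0.836  -0.378  +2.496  -1.476


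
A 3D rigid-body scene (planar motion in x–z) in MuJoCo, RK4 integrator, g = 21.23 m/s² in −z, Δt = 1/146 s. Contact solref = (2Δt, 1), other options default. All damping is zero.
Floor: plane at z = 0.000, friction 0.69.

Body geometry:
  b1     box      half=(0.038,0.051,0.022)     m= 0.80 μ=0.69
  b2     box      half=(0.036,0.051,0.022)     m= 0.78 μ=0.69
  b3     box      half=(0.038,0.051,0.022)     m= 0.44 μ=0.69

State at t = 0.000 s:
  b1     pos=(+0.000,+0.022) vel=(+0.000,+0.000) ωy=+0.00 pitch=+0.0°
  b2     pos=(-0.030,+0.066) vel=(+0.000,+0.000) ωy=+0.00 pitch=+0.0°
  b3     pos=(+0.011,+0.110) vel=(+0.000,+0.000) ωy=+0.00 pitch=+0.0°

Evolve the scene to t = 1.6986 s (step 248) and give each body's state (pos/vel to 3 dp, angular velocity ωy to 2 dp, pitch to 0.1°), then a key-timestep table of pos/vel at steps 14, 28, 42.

State at t = 1.6986 s:
  b1     pos=(+0.000,+0.022) vel=(+0.000,+0.000) ωy=+0.00 pitch=+0.0°
  b2     pos=(-0.030,+0.066) vel=(+0.000,+0.000) ωy=+0.00 pitch=-0.2°
  b3     pos=(+0.098,+0.022) vel=(+0.000,+0.000) ωy=+0.00 pitch=+180.0°

Key-timestep trajectory:
   step    t(s)  b1.x    b1.z    b1.vx   b1.vz   b2.x    b2.z    b2.vx   b2.vz   b3.x    b3.z    b3.vx   b3.vz 
     14  0.0959   +0.000  +0.022  -0.001  +0.001   -0.030  +0.066  -0.002  +0.001   +0.022  +0.103  +0.255  -0.224
     28  0.1918   +0.000  +0.022  +0.000  +0.000   -0.030  +0.066  -0.001  +0.000   +0.064  +0.073  +0.595  -0.490
     42  0.2877   +0.000  +0.022  +0.000  +0.000   -0.030  +0.066  +0.000  +0.000   +0.099  +0.019  -0.052  +0.137


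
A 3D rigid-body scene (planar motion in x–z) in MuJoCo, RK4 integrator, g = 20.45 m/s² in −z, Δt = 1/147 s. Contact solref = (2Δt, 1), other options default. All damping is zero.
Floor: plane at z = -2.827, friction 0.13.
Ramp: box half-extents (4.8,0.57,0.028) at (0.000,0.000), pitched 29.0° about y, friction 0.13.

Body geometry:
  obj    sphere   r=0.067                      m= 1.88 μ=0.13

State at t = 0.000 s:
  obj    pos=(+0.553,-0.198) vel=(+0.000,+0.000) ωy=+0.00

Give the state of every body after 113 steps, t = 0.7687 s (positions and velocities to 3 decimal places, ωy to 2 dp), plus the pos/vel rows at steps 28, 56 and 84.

State at t = 0.7687 s:
  obj    pos=(+2.514,-1.285) vel=(+5.096,-2.843) ωy=+66.55

Key-timestep trajectory:
   step    t(s)  obj.x    obj.z    obj.vx   obj.vz 
     28  0.1905   +0.673  -0.265  +1.272  -0.681
     56  0.3810   +1.035  -0.465  +2.505  -1.461
     84  0.5714   +1.637  -0.799  +3.790  -2.110


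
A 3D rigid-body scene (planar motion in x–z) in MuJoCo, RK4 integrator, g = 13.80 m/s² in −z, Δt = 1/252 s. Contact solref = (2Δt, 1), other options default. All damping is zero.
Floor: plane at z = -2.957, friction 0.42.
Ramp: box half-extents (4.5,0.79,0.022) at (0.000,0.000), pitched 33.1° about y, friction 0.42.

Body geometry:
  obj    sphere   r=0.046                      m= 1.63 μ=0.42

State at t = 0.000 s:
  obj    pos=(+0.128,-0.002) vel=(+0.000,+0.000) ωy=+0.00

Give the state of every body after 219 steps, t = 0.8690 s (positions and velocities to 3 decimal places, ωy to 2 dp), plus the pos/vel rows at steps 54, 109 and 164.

State at t = 0.8690 s:
  obj    pos=(+1.831,-1.112) vel=(+3.919,-2.555) ωy=+101.68

Key-timestep trajectory:
   step    t(s)  obj.x    obj.z    obj.vx   obj.vz 
     54  0.2143   +0.232  -0.070  +0.966  -0.630
    109  0.4325   +0.550  -0.277  +1.951  -1.272
    164  0.6508   +1.083  -0.625  +2.935  -1.913


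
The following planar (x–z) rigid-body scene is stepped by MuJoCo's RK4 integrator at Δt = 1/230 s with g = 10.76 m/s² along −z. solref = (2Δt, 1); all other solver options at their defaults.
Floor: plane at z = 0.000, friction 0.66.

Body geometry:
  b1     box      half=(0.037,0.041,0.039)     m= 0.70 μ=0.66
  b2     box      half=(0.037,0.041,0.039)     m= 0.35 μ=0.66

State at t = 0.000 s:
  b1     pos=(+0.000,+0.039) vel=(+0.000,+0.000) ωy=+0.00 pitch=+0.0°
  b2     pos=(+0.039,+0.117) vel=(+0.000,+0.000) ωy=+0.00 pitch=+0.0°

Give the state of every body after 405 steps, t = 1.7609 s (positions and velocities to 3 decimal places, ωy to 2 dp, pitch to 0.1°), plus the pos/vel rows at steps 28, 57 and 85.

State at t = 1.7609 s:
  b1     pos=(+0.000,+0.039) vel=(+0.000,+0.000) ωy=+0.00 pitch=+0.0°
  b2     pos=(+0.085,+0.037) vel=(+0.000,+0.000) ωy=+0.00 pitch=+90.0°

Key-timestep trajectory:
   step    t(s)  b1.x    b1.z    b1.vx   b1.vz   b2.x    b2.z    b2.vx   b2.vz 
     28  0.1217   +0.000  +0.039  +0.000  +0.000   +0.042  +0.117  +0.060  -0.008
     57  0.2478   +0.000  +0.039  +0.000  +0.000   +0.060  +0.109  +0.256  -0.201
     85  0.3696   +0.000  +0.039  +0.000  +0.000   +0.089  +0.037  -0.296  -0.084


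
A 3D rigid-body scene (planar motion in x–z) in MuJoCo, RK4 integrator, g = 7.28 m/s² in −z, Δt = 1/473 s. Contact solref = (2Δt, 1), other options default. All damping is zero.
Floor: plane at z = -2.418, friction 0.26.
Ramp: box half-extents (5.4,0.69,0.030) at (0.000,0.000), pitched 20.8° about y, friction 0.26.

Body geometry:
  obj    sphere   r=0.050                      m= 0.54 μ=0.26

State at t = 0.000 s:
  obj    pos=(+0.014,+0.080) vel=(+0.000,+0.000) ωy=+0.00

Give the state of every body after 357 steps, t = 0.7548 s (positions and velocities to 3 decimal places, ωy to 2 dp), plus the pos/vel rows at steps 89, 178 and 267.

State at t = 0.7548 s:
  obj    pos=(+0.506,-0.107) vel=(+1.303,-0.495) ωy=+27.87

Key-timestep trajectory:
   step    t(s)  obj.x    obj.z    obj.vx   obj.vz 
     89  0.1882   +0.045  +0.069  +0.325  -0.123
    178  0.3763   +0.136  +0.034  +0.650  -0.247
    267  0.5645   +0.289  -0.024  +0.974  -0.370


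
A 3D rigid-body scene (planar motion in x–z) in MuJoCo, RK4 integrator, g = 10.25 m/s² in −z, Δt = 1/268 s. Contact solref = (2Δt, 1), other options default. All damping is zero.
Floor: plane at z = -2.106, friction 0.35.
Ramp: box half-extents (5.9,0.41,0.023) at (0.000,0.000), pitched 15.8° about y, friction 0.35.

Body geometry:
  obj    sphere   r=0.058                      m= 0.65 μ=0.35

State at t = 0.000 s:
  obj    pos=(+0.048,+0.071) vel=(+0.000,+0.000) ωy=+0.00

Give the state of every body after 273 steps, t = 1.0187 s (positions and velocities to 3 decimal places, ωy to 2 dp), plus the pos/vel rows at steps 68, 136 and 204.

State at t = 1.0187 s:
  obj    pos=(+1.043,-0.211) vel=(+1.954,-0.553) ωy=+35.01

Key-timestep trajectory:
   step    t(s)  obj.x    obj.z    obj.vx   obj.vz 
     68  0.2537   +0.110  +0.053  +0.487  -0.138
    136  0.5075   +0.295  +0.001  +0.973  -0.275
    204  0.7612   +0.604  -0.087  +1.460  -0.413


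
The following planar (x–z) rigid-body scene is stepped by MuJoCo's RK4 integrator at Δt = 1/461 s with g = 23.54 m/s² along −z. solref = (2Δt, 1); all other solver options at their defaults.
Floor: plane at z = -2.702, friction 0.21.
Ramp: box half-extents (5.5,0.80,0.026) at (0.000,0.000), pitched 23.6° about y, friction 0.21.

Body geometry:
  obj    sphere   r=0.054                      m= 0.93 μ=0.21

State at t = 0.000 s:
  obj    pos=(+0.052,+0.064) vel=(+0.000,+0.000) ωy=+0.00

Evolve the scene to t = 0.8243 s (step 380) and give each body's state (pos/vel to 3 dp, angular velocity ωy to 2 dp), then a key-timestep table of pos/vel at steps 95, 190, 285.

State at t = 0.8243 s:
  obj    pos=(+2.148,-0.851) vel=(+5.085,-2.222) ωy=+102.74

Key-timestep trajectory:
   step    t(s)  obj.x    obj.z    obj.vx   obj.vz 
     95  0.2061   +0.183  +0.007  +1.271  -0.555
    190  0.4121   +0.576  -0.164  +2.542  -1.111
    285  0.6182   +1.231  -0.451  +3.814  -1.666


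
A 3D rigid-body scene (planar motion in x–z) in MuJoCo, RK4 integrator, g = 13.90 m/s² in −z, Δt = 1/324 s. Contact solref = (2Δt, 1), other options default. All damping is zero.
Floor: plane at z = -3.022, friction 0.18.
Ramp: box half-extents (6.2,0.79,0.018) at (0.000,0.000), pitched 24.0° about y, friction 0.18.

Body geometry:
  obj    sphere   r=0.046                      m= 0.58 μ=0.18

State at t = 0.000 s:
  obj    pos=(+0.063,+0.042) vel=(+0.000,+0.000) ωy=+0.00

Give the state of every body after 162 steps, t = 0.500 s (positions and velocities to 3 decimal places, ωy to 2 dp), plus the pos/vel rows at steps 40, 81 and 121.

State at t = 0.500 s:
  obj    pos=(+0.524,-0.163) vel=(+1.845,-0.821) ωy=+43.88

Key-timestep trajectory:
   step    t(s)  obj.x    obj.z    obj.vx   obj.vz 
     40  0.1235   +0.091  +0.029  +0.456  -0.203
     81  0.2500   +0.178  -0.009  +0.923  -0.411
    121  0.3735   +0.320  -0.073  +1.378  -0.614


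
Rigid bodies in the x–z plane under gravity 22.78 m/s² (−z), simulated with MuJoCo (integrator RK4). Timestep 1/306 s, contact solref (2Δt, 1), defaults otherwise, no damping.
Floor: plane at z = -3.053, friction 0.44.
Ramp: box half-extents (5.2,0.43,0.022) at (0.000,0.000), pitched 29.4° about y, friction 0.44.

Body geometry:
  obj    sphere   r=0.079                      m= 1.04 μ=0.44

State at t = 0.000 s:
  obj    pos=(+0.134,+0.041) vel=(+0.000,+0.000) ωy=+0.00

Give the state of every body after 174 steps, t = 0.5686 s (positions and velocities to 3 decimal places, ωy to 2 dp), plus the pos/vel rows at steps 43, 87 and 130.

State at t = 0.5686 s:
  obj    pos=(+1.259,-0.594) vel=(+3.957,-2.230) ωy=+57.48

Key-timestep trajectory:
   step    t(s)  obj.x    obj.z    obj.vx   obj.vz 
     43  0.1405   +0.203  +0.002  +0.978  -0.551
     87  0.2843   +0.415  -0.118  +1.979  -1.115
    130  0.4248   +0.762  -0.313  +2.957  -1.666


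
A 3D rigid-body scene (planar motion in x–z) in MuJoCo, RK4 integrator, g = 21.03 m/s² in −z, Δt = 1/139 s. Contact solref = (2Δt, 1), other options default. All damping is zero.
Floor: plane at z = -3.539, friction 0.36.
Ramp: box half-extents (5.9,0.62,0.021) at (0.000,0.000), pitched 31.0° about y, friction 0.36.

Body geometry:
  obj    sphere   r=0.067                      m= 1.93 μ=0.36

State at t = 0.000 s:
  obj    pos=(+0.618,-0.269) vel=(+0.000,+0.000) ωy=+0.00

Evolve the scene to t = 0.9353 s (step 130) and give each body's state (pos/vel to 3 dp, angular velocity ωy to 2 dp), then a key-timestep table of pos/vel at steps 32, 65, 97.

State at t = 0.9353 s:
  obj    pos=(+3.519,-2.012) vel=(+6.202,-3.726) ωy=+107.98

Key-timestep trajectory:
   step    t(s)  obj.x    obj.z    obj.vx   obj.vz 
     32  0.2302   +0.794  -0.374  +1.527  -0.918
     65  0.4676   +1.343  -0.705  +3.101  -1.863
     97  0.6978   +2.233  -1.239  +4.628  -2.781


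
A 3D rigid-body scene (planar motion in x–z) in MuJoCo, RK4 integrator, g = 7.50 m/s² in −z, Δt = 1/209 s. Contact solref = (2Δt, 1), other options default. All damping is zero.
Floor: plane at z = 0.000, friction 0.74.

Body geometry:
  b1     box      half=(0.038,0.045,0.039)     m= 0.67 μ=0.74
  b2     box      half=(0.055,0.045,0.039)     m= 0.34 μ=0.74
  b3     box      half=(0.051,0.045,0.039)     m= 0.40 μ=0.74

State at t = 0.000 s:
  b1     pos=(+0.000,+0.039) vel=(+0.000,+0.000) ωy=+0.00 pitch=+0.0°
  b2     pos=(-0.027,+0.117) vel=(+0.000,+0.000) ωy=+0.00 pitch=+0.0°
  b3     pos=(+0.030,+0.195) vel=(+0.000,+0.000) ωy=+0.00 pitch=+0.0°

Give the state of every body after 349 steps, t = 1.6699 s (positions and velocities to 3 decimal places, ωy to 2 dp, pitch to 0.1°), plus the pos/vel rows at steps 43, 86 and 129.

State at t = 1.6699 s:
  b1     pos=(+0.000,+0.039) vel=(+0.000,+0.000) ωy=+0.00 pitch=+0.0°
  b2     pos=(-0.027,+0.117) vel=(+0.000,+0.000) ωy=+0.00 pitch=+0.0°
  b3     pos=(+0.169,+0.039) vel=(+0.000,+0.000) ωy=+0.00 pitch=+180.0°

Key-timestep trajectory:
   step    t(s)  b1.x    b1.z    b1.vx   b1.vz   b2.x    b2.z    b2.vx   b2.vz   b3.x    b3.z    b3.vx   b3.vz 
     43  0.2057   +0.000  +0.039  +0.000  +0.000   -0.027  +0.117  +0.000  +0.000   +0.036  +0.194  +0.079  -0.017
     86  0.4115   +0.000  +0.039  +0.000  +0.000   -0.027  +0.117  +0.000  +0.000   +0.073  +0.151  +0.232  -0.703
    129  0.6172   +0.000  +0.039  +0.000  +0.000   -0.027  +0.117  +0.000  +0.000   +0.129  +0.063  +0.226  -0.044


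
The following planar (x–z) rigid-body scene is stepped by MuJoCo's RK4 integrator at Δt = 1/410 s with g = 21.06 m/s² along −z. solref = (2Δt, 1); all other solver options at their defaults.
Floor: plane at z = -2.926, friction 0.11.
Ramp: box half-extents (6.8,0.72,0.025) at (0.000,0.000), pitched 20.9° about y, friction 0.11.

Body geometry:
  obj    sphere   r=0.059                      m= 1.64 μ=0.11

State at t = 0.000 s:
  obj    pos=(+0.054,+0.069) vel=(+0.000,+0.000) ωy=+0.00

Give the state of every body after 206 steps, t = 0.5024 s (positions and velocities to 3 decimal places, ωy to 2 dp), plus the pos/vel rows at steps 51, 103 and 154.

State at t = 0.5024 s:
  obj    pos=(+0.687,-0.172) vel=(+2.519,-0.962) ωy=+45.68

Key-timestep trajectory:
   step    t(s)  obj.x    obj.z    obj.vx   obj.vz 
     51  0.1244   +0.093  +0.054  +0.624  -0.238
    103  0.2512   +0.212  +0.009  +1.260  -0.481
    154  0.3756   +0.408  -0.066  +1.883  -0.719


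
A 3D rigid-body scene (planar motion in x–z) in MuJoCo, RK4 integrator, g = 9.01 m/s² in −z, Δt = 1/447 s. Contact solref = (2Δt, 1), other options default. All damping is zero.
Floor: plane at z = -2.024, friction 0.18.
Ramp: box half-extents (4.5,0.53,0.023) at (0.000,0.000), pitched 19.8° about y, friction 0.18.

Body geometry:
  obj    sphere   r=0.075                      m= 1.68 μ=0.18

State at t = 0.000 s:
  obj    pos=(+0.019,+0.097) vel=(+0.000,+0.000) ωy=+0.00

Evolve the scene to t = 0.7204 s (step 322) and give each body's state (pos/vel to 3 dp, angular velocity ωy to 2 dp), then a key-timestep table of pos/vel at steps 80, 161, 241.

State at t = 0.7204 s:
  obj    pos=(+0.551,-0.094) vel=(+1.478,-0.532) ωy=+20.94

Key-timestep trajectory:
   step    t(s)  obj.x    obj.z    obj.vx   obj.vz 
     80  0.1790   +0.052  +0.085  +0.367  -0.132
    161  0.3602   +0.152  +0.049  +0.739  -0.266
    241  0.5391   +0.317  -0.010  +1.106  -0.398


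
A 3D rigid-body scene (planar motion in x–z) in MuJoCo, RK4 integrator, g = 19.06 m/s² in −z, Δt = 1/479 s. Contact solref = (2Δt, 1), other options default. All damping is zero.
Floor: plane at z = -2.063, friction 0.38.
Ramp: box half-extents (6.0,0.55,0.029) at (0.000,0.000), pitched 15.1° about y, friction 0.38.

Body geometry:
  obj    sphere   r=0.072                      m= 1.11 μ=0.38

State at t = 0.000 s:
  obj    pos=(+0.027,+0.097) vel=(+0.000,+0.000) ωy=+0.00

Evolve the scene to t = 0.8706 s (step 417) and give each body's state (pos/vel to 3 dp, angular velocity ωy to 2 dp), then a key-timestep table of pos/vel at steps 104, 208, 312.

State at t = 0.8706 s:
  obj    pos=(+1.325,-0.253) vel=(+2.981,-0.804) ωy=+42.88

Key-timestep trajectory:
   step    t(s)  obj.x    obj.z    obj.vx   obj.vz 
    104  0.2171   +0.108  +0.076  +0.744  -0.201
    208  0.4342   +0.350  +0.010  +1.487  -0.401
    312  0.6514   +0.753  -0.099  +2.230  -0.602


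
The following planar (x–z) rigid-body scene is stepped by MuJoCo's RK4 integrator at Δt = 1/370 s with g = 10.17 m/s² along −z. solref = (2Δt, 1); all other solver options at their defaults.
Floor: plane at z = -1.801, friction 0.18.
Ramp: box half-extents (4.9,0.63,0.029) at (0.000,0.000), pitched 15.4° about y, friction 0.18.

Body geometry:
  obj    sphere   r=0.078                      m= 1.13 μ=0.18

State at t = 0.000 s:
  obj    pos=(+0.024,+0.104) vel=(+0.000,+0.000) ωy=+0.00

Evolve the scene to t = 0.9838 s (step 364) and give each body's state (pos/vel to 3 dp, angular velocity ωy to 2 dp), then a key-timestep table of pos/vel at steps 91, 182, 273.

State at t = 0.9838 s:
  obj    pos=(+0.924,-0.144) vel=(+1.830,-0.504) ωy=+24.33

Key-timestep trajectory:
   step    t(s)  obj.x    obj.z    obj.vx   obj.vz 
     91  0.2459   +0.080  +0.089  +0.457  -0.126
    182  0.4919   +0.249  +0.042  +0.915  -0.252
    273  0.7378   +0.530  -0.035  +1.372  -0.378


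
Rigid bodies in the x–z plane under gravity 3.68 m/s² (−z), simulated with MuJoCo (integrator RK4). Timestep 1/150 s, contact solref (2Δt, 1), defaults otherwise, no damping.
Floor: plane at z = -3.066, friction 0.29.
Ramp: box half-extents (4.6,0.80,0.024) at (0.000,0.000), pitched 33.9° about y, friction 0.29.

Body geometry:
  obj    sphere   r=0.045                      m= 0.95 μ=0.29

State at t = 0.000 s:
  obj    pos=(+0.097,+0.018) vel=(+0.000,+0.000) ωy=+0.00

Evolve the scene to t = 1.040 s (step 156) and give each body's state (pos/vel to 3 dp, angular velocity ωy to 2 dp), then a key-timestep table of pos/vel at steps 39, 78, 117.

State at t = 1.040 s:
  obj    pos=(+0.755,-0.424) vel=(+1.266,-0.850) ωy=+33.87

Key-timestep trajectory:
   step    t(s)  obj.x    obj.z    obj.vx   obj.vz 
     39  0.2600   +0.138  -0.010  +0.317  -0.213
     78  0.5200   +0.262  -0.093  +0.633  -0.425
    117  0.7800   +0.467  -0.231  +0.949  -0.638


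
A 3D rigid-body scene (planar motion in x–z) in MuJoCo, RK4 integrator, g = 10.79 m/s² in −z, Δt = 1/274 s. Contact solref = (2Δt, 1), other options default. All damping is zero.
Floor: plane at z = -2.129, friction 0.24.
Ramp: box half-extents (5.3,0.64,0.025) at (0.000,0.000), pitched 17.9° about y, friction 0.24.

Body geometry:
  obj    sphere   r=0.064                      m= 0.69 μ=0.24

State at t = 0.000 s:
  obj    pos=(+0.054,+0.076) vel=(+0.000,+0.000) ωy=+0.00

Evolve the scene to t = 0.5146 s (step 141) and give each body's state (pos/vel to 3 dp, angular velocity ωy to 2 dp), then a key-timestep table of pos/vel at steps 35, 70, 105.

State at t = 0.5146 s:
  obj    pos=(+0.353,-0.020) vel=(+1.160,-0.375) ωy=+19.04

Key-timestep trajectory:
   step    t(s)  obj.x    obj.z    obj.vx   obj.vz 
     35  0.1277   +0.072  +0.070  +0.288  -0.093
     70  0.2555   +0.128  +0.052  +0.576  -0.186
    105  0.3832   +0.220  +0.023  +0.864  -0.279


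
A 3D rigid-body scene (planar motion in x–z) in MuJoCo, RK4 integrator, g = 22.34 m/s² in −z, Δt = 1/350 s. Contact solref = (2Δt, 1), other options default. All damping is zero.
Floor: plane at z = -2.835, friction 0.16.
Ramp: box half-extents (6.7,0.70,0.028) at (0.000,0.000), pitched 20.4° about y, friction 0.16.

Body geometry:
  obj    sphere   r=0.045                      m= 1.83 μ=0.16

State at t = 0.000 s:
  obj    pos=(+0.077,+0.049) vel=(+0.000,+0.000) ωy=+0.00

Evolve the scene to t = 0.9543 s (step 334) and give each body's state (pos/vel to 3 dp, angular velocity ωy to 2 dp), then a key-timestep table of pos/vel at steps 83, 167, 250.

State at t = 0.9543 s:
  obj    pos=(+2.451,-0.834) vel=(+4.975,-1.850) ωy=+117.94

Key-timestep trajectory:
   step    t(s)  obj.x    obj.z    obj.vx   obj.vz 
     83  0.2371   +0.224  -0.005  +1.237  -0.460
    167  0.4771   +0.671  -0.172  +2.488  -0.925
    250  0.7143   +1.407  -0.445  +3.724  -1.385


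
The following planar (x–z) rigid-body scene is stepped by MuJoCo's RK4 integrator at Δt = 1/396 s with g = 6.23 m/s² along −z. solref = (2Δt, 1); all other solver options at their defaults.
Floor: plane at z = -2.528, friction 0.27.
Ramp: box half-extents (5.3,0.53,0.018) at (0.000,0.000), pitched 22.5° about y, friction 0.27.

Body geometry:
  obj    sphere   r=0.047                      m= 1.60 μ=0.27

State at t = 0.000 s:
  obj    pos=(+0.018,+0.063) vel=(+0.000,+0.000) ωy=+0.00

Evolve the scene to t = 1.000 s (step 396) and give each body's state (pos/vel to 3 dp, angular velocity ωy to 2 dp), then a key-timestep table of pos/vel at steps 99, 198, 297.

State at t = 1.000 s:
  obj    pos=(+0.805,-0.263) vel=(+1.573,-0.652) ωy=+36.23

Key-timestep trajectory:
   step    t(s)  obj.x    obj.z    obj.vx   obj.vz 
     99  0.2500   +0.067  +0.043  +0.393  -0.163
    198  0.5000   +0.215  -0.019  +0.787  -0.326
    297  0.7500   +0.461  -0.120  +1.180  -0.489


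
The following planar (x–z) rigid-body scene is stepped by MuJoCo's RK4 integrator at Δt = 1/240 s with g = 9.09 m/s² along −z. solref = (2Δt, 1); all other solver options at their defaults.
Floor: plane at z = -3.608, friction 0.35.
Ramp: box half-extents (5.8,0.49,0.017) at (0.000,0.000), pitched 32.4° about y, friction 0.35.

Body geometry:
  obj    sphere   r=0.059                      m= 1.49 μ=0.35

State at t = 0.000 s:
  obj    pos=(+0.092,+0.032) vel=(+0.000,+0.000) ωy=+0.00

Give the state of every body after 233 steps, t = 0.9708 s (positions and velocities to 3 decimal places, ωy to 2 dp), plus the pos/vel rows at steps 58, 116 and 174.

State at t = 0.9708 s:
  obj    pos=(+1.476,-0.847) vel=(+2.852,-1.810) ωy=+57.24

Key-timestep trajectory:
   step    t(s)  obj.x    obj.z    obj.vx   obj.vz 
     58  0.2417   +0.178  -0.023  +0.710  -0.451
    116  0.4833   +0.435  -0.186  +1.420  -0.901
    174  0.7250   +0.864  -0.458  +2.130  -1.352


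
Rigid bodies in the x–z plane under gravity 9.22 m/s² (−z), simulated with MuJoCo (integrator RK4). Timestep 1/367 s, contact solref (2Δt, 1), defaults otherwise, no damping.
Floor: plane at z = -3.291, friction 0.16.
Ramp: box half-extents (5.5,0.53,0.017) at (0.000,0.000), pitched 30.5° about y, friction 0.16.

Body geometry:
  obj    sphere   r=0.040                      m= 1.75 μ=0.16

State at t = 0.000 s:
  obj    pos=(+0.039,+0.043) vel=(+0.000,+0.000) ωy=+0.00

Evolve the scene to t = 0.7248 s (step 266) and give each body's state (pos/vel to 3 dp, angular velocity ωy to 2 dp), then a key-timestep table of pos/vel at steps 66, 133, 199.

State at t = 0.7248 s:
  obj    pos=(+0.811,-0.412) vel=(+2.130,-1.254) ωy=+57.49

Key-timestep trajectory:
   step    t(s)  obj.x    obj.z    obj.vx   obj.vz 
     66  0.1798   +0.087  +0.015  +0.531  -0.308
    133  0.3624   +0.232  -0.071  +1.066  -0.628
    199  0.5422   +0.471  -0.212  +1.594  -0.938


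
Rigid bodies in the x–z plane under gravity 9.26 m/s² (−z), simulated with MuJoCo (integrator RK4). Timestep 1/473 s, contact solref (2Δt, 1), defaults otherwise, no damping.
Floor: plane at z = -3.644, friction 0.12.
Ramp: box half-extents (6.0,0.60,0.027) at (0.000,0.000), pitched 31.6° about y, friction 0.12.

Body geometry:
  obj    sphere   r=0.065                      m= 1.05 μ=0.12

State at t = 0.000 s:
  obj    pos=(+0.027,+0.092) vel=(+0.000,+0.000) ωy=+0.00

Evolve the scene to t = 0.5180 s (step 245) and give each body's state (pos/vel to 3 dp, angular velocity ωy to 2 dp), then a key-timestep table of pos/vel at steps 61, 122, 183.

State at t = 0.5180 s:
  obj    pos=(+0.473,-0.183) vel=(+1.735,-1.034) ωy=+18.99

Key-timestep trajectory:
   step    t(s)  obj.x    obj.z    obj.vx   obj.vz 
     61  0.1290   +0.054  +0.075  +0.431  -0.260
    122  0.2579   +0.137  +0.023  +0.861  -0.522
    183  0.3869   +0.276  -0.062  +1.289  -0.787


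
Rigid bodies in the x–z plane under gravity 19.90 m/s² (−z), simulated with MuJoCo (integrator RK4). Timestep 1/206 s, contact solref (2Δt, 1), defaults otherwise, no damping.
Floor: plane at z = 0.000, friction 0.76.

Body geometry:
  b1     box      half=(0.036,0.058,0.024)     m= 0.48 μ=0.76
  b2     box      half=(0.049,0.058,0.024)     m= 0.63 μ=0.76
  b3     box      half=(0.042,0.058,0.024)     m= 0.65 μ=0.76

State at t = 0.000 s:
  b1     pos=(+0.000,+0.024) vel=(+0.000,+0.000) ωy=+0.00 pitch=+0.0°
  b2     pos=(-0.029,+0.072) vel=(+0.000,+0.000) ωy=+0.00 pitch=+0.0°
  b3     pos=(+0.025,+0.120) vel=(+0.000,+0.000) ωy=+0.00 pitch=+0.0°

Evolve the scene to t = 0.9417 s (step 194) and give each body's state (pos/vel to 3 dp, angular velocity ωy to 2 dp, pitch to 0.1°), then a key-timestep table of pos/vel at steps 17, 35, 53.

State at t = 0.9417 s:
  b1     pos=(+0.000,+0.024) vel=(+0.000,+0.000) ωy=+0.00 pitch=+0.0°
  b2     pos=(-0.029,+0.072) vel=(+0.000,+0.000) ωy=+0.00 pitch=-0.2°
  b3     pos=(+0.079,+0.042) vel=(+0.000,+0.000) ωy=+0.00 pitch=+90.0°

Key-timestep trajectory:
   step    t(s)  b1.x    b1.z    b1.vx   b1.vz   b2.x    b2.z    b2.vx   b2.vz   b3.x    b3.z    b3.vx   b3.vz 
     17  0.0825   +0.000  +0.024  -0.001  +0.000   -0.029  +0.072  -0.002  +0.000   +0.032  +0.117  +0.183  -0.097
     35  0.1699   +0.000  +0.024  -0.002  +0.001   -0.029  +0.072  -0.003  +0.000   +0.060  +0.077  +0.680  -0.808
     53  0.2573   +0.000  +0.024  +0.000  +0.000   -0.029  +0.072  +0.000  +0.000   +0.078  +0.042  -0.030  +0.030
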